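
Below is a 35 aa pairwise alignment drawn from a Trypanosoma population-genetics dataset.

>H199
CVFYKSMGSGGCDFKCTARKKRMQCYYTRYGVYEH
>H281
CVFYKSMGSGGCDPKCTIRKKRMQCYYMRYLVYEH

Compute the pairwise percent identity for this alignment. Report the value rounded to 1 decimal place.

88.6%

Mismatches occur at site 14 (F/P), site 18 (A/I), site 28 (T/M), site 31 (G/L).
31 of the 35 sites match, so the percent identity is 31/35 × 100 = 88.6%.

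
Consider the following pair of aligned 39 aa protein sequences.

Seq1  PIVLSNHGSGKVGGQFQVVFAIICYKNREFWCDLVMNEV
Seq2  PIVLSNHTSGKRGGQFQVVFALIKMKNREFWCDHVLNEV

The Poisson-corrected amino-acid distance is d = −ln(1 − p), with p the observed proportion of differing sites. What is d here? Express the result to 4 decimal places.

0.1978

Differing sites — 8:G/T; 12:V/R; 22:I/L; 24:C/K; 25:Y/M; 34:L/H; 36:M/L.
p = 7/39 = 0.179487.
d = −ln(1 − 0.179487) = −ln(0.820513) = 0.1978.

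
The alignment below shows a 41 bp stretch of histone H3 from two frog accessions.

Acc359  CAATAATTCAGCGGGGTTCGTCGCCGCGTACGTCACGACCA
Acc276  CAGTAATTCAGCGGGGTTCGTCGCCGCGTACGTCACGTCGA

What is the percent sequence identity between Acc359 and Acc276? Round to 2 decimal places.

92.68%

Differing sites — 3:A/G; 38:A/T; 40:C/G.
38 of the 41 sites match, so the percent identity is 38/41 × 100 = 92.68%.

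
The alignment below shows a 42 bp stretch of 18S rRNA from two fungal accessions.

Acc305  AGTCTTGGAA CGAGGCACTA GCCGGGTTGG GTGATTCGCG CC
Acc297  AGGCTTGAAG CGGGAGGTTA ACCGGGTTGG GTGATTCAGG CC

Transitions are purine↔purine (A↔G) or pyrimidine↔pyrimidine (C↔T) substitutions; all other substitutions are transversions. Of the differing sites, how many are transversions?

The sequences differ at positions 3 (T/G, transversion), 8 (G/A, transition), 10 (A/G, transition), 13 (A/G, transition), 15 (G/A, transition), 16 (C/G, transversion), 17 (A/G, transition), 18 (C/T, transition), 21 (G/A, transition), 38 (G/A, transition), 39 (C/G, transversion).
Of the 11 differences, 8 transitions and 3 transversions, so the answer is 3.

3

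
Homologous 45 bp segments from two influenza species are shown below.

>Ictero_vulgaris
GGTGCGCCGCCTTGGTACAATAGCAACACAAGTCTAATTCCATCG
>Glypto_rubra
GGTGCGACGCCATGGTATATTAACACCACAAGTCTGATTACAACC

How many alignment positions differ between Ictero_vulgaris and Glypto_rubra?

Differing sites — 7:C/A; 12:T/A; 18:C/T; 20:A/T; 23:G/A; 26:A/C; 36:A/G; 40:C/A; 43:T/A; 45:G/C.
That gives 10 mismatches out of 45 aligned sites, so the Hamming distance is 10.

10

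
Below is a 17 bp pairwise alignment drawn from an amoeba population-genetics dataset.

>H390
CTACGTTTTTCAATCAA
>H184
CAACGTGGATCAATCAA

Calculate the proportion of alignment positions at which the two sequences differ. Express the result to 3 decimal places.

The sequences differ at positions 2 (T/A), 7 (T/G), 8 (T/G), 9 (T/A).
There are 4 differences over 17 sites, so p = 4/17 = 0.235.

0.235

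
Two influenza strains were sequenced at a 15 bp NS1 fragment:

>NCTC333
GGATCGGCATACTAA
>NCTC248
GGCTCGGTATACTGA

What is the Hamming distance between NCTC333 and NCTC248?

3

Differing sites — 3:A/C; 8:C/T; 14:A/G.
That gives 3 mismatches out of 15 aligned sites, so the Hamming distance is 3.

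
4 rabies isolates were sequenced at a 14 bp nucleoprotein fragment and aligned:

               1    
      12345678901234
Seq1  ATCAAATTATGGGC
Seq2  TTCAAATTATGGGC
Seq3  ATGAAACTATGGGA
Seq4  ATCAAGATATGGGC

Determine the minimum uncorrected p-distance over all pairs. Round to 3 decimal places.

Pairwise Hamming distances:
  Seq1 vs Seq2: 1
  Seq1 vs Seq3: 3
  Seq1 vs Seq4: 2
  Seq2 vs Seq3: 4
  Seq2 vs Seq4: 3
  Seq3 vs Seq4: 4
The smallest is 1 mismatch, between Seq1 and Seq2; p = 1/14 = 0.071.

0.071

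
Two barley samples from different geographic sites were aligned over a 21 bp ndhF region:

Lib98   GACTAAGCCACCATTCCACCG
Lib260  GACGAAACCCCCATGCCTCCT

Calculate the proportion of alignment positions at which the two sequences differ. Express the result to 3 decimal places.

The sequences differ at positions 4 (T/G), 7 (G/A), 10 (A/C), 15 (T/G), 18 (A/T), 21 (G/T).
There are 6 differences over 21 sites, so p = 6/21 = 0.286.

0.286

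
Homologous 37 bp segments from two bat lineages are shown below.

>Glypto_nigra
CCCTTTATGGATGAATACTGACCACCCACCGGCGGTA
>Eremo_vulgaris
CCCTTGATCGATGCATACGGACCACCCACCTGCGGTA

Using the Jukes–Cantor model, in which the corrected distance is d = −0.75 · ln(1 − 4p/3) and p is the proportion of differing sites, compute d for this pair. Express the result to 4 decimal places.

0.1490

The sequences differ at positions 6 (T/G), 9 (G/C), 14 (A/C), 19 (T/G), 31 (G/T).
p = 5/37 = 0.135135.
d = −0.75 · ln(1 − (4/3)·0.135135) = −0.75 · ln(0.819820) = −0.75 · (-0.198670) = 0.1490.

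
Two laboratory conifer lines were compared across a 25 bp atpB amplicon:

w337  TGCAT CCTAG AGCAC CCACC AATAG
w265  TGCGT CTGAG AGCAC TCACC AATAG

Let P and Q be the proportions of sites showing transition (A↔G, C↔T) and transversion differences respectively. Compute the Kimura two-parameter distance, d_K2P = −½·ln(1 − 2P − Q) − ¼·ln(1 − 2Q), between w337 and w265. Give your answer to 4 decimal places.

0.1851

Differing sites — 4:A/G (Ti); 7:C/T (Ti); 8:T/G (Tv); 16:C/T (Ti).
Of the 4 differences, 3 transitions and 1 transversion over 25 sites: P = 3/25 = 0.120000, Q = 1/25 = 0.040000.
d = −0.5·ln(0.720000) − 0.25·ln(0.920000) = −0.5·(-0.328504) − 0.25·(-0.083382) = 0.1851.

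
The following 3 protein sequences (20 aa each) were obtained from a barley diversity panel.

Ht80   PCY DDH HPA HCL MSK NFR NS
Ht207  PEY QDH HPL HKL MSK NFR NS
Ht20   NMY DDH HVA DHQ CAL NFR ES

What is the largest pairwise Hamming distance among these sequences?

12

Pairwise Hamming distances:
  Ht80 vs Ht207: 4
  Ht80 vs Ht20: 10
  Ht207 vs Ht20: 12
The largest is 12, between Ht207 and Ht20.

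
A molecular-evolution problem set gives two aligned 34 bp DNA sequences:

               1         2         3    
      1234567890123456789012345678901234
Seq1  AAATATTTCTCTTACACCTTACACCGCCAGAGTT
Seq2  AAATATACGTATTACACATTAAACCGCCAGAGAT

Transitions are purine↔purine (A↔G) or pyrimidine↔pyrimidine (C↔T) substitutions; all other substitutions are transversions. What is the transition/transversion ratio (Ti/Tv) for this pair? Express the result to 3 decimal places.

The sequences differ at positions 7 (T/A, transversion), 8 (T/C, transition), 9 (C/G, transversion), 11 (C/A, transversion), 18 (C/A, transversion), 22 (C/A, transversion), 33 (T/A, transversion).
Of the 7 differences, 1 transition and 6 transversions, so Ti/Tv = 1/6 = 0.167.

0.167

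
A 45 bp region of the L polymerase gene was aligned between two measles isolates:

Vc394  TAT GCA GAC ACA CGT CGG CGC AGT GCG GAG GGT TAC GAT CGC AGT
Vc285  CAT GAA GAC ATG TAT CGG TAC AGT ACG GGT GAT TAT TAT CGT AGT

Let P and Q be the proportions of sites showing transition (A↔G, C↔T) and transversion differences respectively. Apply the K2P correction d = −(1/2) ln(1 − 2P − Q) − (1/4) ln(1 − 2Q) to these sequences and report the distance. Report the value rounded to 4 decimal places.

Mismatches occur at site 1 (T↔C, transition), site 5 (C↔A, transversion), site 11 (C↔T, transition), site 12 (A↔G, transition), site 13 (C↔T, transition), site 14 (G↔A, transition), site 19 (C↔T, transition), site 20 (G↔A, transition), site 25 (G↔A, transition), site 29 (A↔G, transition), site 30 (G↔T, transversion), site 32 (G↔A, transition), site 36 (C↔T, transition), site 37 (G↔T, transversion), site 42 (C↔T, transition).
Of the 15 differences, 12 transitions and 3 transversions over 45 sites: P = 12/45 = 0.266667, Q = 3/45 = 0.066667.
d = −0.5·ln(0.399999) − 0.25·ln(0.866666) = −0.5·(-0.916293) − 0.25·(-0.143102) = 0.4939.

0.4939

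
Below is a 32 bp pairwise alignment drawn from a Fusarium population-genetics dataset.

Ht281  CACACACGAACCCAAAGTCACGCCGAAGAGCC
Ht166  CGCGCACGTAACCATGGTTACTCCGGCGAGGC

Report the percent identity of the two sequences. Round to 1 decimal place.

Differing sites — 2:A/G; 4:A/G; 9:A/T; 11:C/A; 15:A/T; 16:A/G; 19:C/T; 22:G/T; 26:A/G; 27:A/C; 31:C/G.
21 of the 32 sites match, so the percent identity is 21/32 × 100 = 65.6%.

65.6%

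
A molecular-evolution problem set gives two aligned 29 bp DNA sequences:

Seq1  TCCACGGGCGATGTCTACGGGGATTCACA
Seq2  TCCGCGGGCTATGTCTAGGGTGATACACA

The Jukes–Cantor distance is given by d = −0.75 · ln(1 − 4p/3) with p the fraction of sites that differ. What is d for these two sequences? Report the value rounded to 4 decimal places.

0.1959

Differing sites — 4:A/G; 10:G/T; 18:C/G; 21:G/T; 25:T/A.
p = 5/29 = 0.172414.
d = −0.75 · ln(1 − (4/3)·0.172414) = −0.75 · ln(0.770115) = −0.75 · (-0.261215) = 0.1959.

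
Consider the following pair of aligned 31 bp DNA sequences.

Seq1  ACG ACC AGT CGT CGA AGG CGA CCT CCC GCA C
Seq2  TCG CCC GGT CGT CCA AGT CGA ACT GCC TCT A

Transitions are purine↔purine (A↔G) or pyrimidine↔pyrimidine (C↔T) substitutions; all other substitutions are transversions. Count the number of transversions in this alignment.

The sequences differ at positions 1 (A/T, transversion), 4 (A/C, transversion), 7 (A/G, transition), 14 (G/C, transversion), 18 (G/T, transversion), 22 (C/A, transversion), 25 (C/G, transversion), 28 (G/T, transversion), 30 (A/T, transversion), 31 (C/A, transversion).
Of the 10 differences, 1 transition and 9 transversions, so the answer is 9.

9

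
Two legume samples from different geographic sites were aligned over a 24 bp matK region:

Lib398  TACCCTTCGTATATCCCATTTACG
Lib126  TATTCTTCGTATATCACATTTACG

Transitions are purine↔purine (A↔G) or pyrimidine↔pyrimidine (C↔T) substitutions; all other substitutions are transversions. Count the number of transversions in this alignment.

The sequences differ at positions 3 (C/T, transition), 4 (C/T, transition), 16 (C/A, transversion).
Of the 3 differences, 2 transitions and 1 transversion, so the answer is 1.

1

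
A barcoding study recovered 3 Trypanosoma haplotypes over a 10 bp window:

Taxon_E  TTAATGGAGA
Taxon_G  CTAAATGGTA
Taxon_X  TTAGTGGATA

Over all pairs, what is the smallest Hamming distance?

Pairwise Hamming distances:
  Taxon_E vs Taxon_G: 5
  Taxon_E vs Taxon_X: 2
  Taxon_G vs Taxon_X: 5
The smallest is 2, between Taxon_E and Taxon_X.

2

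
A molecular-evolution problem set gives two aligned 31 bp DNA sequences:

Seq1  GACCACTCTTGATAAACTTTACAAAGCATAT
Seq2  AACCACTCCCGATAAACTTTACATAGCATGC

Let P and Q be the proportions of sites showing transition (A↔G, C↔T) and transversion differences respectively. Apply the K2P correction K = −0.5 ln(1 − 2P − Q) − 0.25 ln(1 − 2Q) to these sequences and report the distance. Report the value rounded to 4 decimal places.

0.2358

Differing sites — 1:G/A (Ti); 9:T/C (Ti); 10:T/C (Ti); 24:A/T (Tv); 30:A/G (Ti); 31:T/C (Ti).
Of the 6 differences, 5 transitions and 1 transversion over 31 sites: P = 5/31 = 0.161290, Q = 1/31 = 0.032258.
d = −0.5·ln(0.645162) − 0.25·ln(0.935484) = −0.5·(-0.438254) − 0.25·(-0.066691) = 0.2358.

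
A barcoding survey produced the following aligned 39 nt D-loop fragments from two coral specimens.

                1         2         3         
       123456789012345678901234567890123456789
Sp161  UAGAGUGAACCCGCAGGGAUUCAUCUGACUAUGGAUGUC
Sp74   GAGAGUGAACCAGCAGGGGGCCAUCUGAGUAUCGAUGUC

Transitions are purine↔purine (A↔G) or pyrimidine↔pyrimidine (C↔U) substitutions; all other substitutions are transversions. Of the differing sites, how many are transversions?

5

Mismatches occur at site 1 (U/G, transversion), site 12 (C/A, transversion), site 19 (A/G, transition), site 20 (U/G, transversion), site 21 (U/C, transition), site 29 (C/G, transversion), site 33 (G/C, transversion).
Of the 7 differences, 2 transitions and 5 transversions, so the answer is 5.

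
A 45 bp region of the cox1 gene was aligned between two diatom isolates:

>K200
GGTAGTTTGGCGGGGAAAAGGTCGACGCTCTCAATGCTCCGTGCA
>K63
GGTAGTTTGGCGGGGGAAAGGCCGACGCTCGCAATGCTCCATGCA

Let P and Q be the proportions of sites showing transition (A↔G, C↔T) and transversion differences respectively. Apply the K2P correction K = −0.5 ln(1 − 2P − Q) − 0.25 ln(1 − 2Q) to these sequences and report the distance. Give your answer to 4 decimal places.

Differing sites — 16:A/G (Ti); 22:T/C (Ti); 31:T/G (Tv); 41:G/A (Ti).
Of the 4 differences, 3 transitions and 1 transversion over 45 sites: P = 3/45 = 0.066667, Q = 1/45 = 0.022222.
d = −0.5·ln(0.844444) − 0.25·ln(0.955556) = −0.5·(-0.169077) − 0.25·(-0.045462) = 0.0959.

0.0959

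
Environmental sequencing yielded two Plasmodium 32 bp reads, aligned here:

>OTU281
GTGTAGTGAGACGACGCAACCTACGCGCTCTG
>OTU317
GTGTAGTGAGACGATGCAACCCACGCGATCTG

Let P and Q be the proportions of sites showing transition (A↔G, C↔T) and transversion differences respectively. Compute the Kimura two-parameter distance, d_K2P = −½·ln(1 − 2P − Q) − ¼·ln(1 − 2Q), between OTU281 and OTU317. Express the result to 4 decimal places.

Mismatches occur at site 15 (C↔T, transition), site 22 (T↔C, transition), site 28 (C↔A, transversion).
Of the 3 differences, 2 transitions and 1 transversion over 32 sites: P = 2/32 = 0.062500, Q = 1/32 = 0.031250.
d = −0.5·ln(0.843750) − 0.25·ln(0.937500) = −0.5·(-0.169899) − 0.25·(-0.064539) = 0.1011.

0.1011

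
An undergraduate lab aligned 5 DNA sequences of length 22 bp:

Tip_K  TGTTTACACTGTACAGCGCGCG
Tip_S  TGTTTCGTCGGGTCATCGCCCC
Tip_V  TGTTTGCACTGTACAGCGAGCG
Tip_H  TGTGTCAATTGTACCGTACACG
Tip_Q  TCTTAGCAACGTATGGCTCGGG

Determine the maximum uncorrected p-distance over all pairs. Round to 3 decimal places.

Pairwise Hamming distances:
  Tip_K vs Tip_S: 9
  Tip_K vs Tip_V: 2
  Tip_K vs Tip_H: 8
  Tip_K vs Tip_Q: 9
  Tip_S vs Tip_V: 10
  Tip_S vs Tip_H: 13
  Tip_S vs Tip_Q: 16
  Tip_V vs Tip_H: 9
  Tip_V vs Tip_Q: 9
  Tip_H vs Tip_Q: 13
The largest is 16 mismatches, between Tip_S and Tip_Q; p = 16/22 = 0.727.

0.727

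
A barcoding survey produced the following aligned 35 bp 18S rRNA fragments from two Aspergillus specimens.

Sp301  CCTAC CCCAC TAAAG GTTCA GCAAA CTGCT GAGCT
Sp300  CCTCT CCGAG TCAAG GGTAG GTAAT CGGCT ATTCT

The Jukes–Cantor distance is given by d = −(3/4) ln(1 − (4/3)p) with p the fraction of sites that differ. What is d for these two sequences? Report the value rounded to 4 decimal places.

The sequences differ at positions 4 (A/C), 5 (C/T), 8 (C/G), 10 (C/G), 12 (A/C), 17 (T/G), 19 (C/A), 20 (A/G), 22 (C/T), 25 (A/T), 27 (T/G), 31 (G/A), 32 (A/T), 33 (G/T).
p = 14/35 = 0.400000.
d = −0.75 · ln(1 − (4/3)·0.400000) = −0.75 · ln(0.466667) = −0.75 · (-0.762139) = 0.5716.

0.5716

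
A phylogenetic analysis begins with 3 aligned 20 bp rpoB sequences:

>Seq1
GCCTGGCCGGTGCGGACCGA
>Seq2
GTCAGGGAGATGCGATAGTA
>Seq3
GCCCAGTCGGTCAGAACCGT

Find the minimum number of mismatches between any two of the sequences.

Pairwise Hamming distances:
  Seq1 vs Seq2: 10
  Seq1 vs Seq3: 7
  Seq2 vs Seq3: 13
The smallest is 7, between Seq1 and Seq3.

7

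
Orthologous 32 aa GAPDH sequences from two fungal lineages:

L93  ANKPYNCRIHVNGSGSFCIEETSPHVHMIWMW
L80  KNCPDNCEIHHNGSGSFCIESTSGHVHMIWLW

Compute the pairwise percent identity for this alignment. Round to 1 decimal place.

Mismatches occur at site 1 (A→K), site 3 (K→C), site 5 (Y→D), site 8 (R→E), site 11 (V→H), site 21 (E→S), site 24 (P→G), site 31 (M→L).
24 of the 32 sites match, so the percent identity is 24/32 × 100 = 75.0%.

75.0%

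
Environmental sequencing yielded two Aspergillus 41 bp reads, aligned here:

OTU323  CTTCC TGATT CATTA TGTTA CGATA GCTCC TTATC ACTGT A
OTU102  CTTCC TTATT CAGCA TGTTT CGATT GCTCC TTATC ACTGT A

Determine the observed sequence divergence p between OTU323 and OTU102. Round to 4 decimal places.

The sequences differ at positions 7 (G/T), 13 (T/G), 14 (T/C), 20 (A/T), 25 (A/T).
There are 5 differences over 41 sites, so p = 5/41 = 0.1220.

0.1220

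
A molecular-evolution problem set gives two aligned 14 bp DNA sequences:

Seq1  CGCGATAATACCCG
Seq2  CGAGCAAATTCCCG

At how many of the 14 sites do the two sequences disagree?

Mismatches occur at site 3 (C→A), site 5 (A→C), site 6 (T→A), site 10 (A→T).
That gives 4 mismatches out of 14 aligned sites, so the Hamming distance is 4.

4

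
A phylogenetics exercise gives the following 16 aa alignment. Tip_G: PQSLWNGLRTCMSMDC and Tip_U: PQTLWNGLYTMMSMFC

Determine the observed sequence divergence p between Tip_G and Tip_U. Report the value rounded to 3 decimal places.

Differing sites — 3:S/T; 9:R/Y; 11:C/M; 15:D/F.
There are 4 differences over 16 sites, so p = 4/16 = 0.250.

0.250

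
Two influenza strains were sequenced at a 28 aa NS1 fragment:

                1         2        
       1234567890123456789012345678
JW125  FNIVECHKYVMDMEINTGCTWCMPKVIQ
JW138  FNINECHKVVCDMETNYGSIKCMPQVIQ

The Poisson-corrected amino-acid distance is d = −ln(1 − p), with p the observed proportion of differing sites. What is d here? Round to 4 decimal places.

0.3878

Differing sites — 4:V/N; 9:Y/V; 11:M/C; 15:I/T; 17:T/Y; 19:C/S; 20:T/I; 21:W/K; 25:K/Q.
p = 9/28 = 0.321429.
d = −ln(1 − 0.321429) = −ln(0.678571) = 0.3878.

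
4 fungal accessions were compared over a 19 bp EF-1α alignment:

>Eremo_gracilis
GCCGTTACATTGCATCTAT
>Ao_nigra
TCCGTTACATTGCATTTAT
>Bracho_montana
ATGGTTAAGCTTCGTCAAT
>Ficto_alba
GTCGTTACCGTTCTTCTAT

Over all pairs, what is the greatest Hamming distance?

10

Pairwise Hamming distances:
  Eremo_gracilis vs Ao_nigra: 2
  Eremo_gracilis vs Bracho_montana: 9
  Eremo_gracilis vs Ficto_alba: 5
  Ao_nigra vs Bracho_montana: 10
  Ao_nigra vs Ficto_alba: 7
  Bracho_montana vs Ficto_alba: 7
The largest is 10, between Ao_nigra and Bracho_montana.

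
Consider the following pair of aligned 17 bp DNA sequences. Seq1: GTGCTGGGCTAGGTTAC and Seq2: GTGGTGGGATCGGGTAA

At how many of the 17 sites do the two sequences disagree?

5

Mismatches occur at site 4 (C↔G), site 9 (C↔A), site 11 (A↔C), site 14 (T↔G), site 17 (C↔A).
That gives 5 mismatches out of 17 aligned sites, so the Hamming distance is 5.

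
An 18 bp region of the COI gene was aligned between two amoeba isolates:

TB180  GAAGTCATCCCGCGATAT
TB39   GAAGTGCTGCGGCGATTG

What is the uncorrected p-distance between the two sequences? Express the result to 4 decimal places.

0.3333

The sequences differ at positions 6 (C/G), 7 (A/C), 9 (C/G), 11 (C/G), 17 (A/T), 18 (T/G).
There are 6 differences over 18 sites, so p = 6/18 = 0.3333.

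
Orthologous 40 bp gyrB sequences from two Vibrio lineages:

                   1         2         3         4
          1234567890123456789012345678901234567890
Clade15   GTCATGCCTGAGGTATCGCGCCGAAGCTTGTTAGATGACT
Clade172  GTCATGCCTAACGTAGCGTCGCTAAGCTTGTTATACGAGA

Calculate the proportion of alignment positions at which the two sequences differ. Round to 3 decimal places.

0.275

Mismatches occur at site 10 (G→A), site 12 (G→C), site 16 (T→G), site 19 (C→T), site 20 (G→C), site 21 (C→G), site 23 (G→T), site 34 (G→T), site 36 (T→C), site 39 (C→G), site 40 (T→A).
There are 11 differences over 40 sites, so p = 11/40 = 0.275.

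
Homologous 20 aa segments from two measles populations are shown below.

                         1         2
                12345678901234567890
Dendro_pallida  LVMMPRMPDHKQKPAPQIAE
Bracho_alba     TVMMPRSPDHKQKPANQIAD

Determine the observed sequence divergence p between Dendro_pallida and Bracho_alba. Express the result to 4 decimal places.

Differing sites — 1:L/T; 7:M/S; 16:P/N; 20:E/D.
There are 4 differences over 20 sites, so p = 4/20 = 0.2000.

0.2000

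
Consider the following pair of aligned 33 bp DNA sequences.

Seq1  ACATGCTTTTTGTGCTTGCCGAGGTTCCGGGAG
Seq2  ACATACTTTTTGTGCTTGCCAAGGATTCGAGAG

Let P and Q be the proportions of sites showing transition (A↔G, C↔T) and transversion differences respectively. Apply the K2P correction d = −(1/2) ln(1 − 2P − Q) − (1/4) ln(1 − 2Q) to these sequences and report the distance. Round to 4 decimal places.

Differing sites — 5:G/A (Ti); 21:G/A (Ti); 25:T/A (Tv); 27:C/T (Ti); 30:G/A (Ti).
Of the 5 differences, 4 transitions and 1 transversion over 33 sites: P = 4/33 = 0.121212, Q = 1/33 = 0.030303.
d = −0.5·ln(0.727273) − 0.25·ln(0.939394) = −0.5·(-0.318453) − 0.25·(-0.062520) = 0.1749.

0.1749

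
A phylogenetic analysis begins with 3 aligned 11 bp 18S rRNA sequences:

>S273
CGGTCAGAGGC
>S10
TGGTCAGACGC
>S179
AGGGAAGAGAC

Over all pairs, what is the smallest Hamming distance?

2

Pairwise Hamming distances:
  S273 vs S10: 2
  S273 vs S179: 4
  S10 vs S179: 5
The smallest is 2, between S273 and S10.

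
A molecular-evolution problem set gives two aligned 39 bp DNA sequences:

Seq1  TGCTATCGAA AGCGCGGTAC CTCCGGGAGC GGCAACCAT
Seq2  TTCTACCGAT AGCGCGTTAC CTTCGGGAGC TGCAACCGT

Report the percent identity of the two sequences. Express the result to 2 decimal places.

82.05%

Differing sites — 2:G/T; 6:T/C; 10:A/T; 17:G/T; 23:C/T; 31:G/T; 38:A/G.
32 of the 39 sites match, so the percent identity is 32/39 × 100 = 82.05%.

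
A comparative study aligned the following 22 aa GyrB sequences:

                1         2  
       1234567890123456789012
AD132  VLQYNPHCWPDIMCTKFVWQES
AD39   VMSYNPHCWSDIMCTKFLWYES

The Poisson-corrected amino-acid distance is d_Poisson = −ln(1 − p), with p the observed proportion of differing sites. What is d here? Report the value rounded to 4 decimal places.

0.2578

Mismatches occur at site 2 (L→M), site 3 (Q→S), site 10 (P→S), site 18 (V→L), site 20 (Q→Y).
p = 5/22 = 0.227273.
d = −ln(1 − 0.227273) = −ln(0.772727) = 0.2578.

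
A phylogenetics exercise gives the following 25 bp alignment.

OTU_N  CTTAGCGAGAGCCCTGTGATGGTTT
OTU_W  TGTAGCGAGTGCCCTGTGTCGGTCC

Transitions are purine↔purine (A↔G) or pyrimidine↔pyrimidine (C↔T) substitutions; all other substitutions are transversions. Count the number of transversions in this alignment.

Differing sites — 1:C/T (Ti); 2:T/G (Tv); 10:A/T (Tv); 19:A/T (Tv); 20:T/C (Ti); 24:T/C (Ti); 25:T/C (Ti).
Of the 7 differences, 4 transitions and 3 transversions, so the answer is 3.

3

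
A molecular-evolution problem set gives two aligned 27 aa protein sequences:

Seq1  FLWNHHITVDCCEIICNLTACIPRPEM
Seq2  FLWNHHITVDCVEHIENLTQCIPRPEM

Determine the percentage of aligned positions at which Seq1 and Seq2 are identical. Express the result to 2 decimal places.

Differing sites — 12:C/V; 14:I/H; 16:C/E; 20:A/Q.
23 of the 27 sites match, so the percent identity is 23/27 × 100 = 85.19%.

85.19%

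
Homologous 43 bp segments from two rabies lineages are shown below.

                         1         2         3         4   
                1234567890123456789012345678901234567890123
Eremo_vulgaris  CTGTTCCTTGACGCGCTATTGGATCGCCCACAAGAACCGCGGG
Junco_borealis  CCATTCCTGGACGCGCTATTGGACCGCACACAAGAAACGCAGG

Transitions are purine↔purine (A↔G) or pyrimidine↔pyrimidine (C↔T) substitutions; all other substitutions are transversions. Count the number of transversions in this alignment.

3

Differing sites — 2:T/C (Ti); 3:G/A (Ti); 9:T/G (Tv); 24:T/C (Ti); 28:C/A (Tv); 37:C/A (Tv); 41:G/A (Ti).
Of the 7 differences, 4 transitions and 3 transversions, so the answer is 3.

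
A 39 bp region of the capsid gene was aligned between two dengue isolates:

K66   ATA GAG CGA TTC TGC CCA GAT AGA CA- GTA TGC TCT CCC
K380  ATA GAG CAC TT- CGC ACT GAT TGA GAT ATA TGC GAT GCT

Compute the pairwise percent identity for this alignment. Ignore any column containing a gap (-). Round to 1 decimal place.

Excluding the 2 gap columns leaves 37 comparable sites.
The sequences differ at positions 8 (G/A), 9 (A/C), 13 (T/C), 16 (C/A), 18 (A/T), 22 (A/T), 25 (C/G), 28 (G/A), 34 (T/G), 35 (C/A), 37 (C/G), 39 (C/T).
25 of the 37 comparable sites match, so the percent identity is 25/37 × 100 = 67.6%.

67.6%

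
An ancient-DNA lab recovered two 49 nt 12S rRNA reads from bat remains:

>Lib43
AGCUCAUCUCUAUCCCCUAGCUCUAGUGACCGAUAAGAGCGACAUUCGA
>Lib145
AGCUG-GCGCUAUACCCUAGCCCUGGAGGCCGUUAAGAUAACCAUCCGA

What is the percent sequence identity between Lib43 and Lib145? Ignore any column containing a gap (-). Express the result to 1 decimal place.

70.8%

Excluding the 1 gap column leaves 48 comparable sites.
The sequences differ at positions 5 (C/G), 7 (U/G), 9 (U/G), 14 (C/A), 22 (U/C), 25 (A/G), 27 (U/A), 29 (A/G), 33 (A/U), 39 (G/U), 40 (C/A), 41 (G/A), 42 (A/C), 46 (U/C).
34 of the 48 comparable sites match, so the percent identity is 34/48 × 100 = 70.8%.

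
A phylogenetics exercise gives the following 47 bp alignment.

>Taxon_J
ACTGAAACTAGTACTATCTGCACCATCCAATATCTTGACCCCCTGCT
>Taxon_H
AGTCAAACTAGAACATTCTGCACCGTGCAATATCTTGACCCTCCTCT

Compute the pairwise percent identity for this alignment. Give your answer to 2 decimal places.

Mismatches occur at site 2 (C/G), site 4 (G/C), site 12 (T/A), site 15 (T/A), site 16 (A/T), site 25 (A/G), site 27 (C/G), site 42 (C/T), site 44 (T/C), site 45 (G/T).
37 of the 47 sites match, so the percent identity is 37/47 × 100 = 78.72%.

78.72%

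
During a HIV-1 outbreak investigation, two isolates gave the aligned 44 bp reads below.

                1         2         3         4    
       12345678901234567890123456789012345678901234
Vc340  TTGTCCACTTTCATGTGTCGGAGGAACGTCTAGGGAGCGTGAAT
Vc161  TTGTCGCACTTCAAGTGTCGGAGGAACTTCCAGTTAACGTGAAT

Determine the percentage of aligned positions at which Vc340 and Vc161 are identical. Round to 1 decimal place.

77.3%

Differing sites — 6:C/G; 7:A/C; 8:C/A; 9:T/C; 14:T/A; 28:G/T; 31:T/C; 34:G/T; 35:G/T; 37:G/A.
34 of the 44 sites match, so the percent identity is 34/44 × 100 = 77.3%.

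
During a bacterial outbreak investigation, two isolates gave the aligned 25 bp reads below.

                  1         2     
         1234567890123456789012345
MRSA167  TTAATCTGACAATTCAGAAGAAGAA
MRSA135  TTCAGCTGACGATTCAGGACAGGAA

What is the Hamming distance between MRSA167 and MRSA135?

Mismatches occur at site 3 (A↔C), site 5 (T↔G), site 11 (A↔G), site 18 (A↔G), site 20 (G↔C), site 22 (A↔G).
That gives 6 mismatches out of 25 aligned sites, so the Hamming distance is 6.

6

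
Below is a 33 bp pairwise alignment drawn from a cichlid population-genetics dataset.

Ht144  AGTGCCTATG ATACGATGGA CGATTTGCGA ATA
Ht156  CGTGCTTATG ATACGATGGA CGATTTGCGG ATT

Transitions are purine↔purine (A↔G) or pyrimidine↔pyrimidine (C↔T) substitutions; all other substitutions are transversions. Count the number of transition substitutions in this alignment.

2

Mismatches occur at site 1 (A→C, transversion), site 6 (C→T, transition), site 30 (A→G, transition), site 33 (A→T, transversion).
Of the 4 differences, 2 transitions and 2 transversions, so the answer is 2.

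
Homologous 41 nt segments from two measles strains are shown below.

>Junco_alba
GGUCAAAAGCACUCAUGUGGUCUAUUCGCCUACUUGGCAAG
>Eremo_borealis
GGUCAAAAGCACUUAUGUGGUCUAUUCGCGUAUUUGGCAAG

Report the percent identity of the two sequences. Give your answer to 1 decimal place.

Mismatches occur at site 14 (C/U), site 30 (C/G), site 33 (C/U).
38 of the 41 sites match, so the percent identity is 38/41 × 100 = 92.7%.

92.7%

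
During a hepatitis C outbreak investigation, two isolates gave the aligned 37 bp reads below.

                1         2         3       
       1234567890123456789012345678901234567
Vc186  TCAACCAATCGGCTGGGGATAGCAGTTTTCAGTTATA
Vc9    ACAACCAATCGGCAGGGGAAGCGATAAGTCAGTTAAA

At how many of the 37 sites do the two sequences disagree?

11

Mismatches occur at site 1 (T/A), site 14 (T/A), site 20 (T/A), site 21 (A/G), site 22 (G/C), site 23 (C/G), site 25 (G/T), site 26 (T/A), site 27 (T/A), site 28 (T/G), site 36 (T/A).
That gives 11 mismatches out of 37 aligned sites, so the Hamming distance is 11.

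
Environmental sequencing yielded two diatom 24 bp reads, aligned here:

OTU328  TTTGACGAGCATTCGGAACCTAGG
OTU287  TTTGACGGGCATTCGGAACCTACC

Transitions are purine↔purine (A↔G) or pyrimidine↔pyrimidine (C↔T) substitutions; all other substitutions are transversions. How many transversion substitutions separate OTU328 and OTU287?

Mismatches occur at site 8 (A→G, transition), site 23 (G→C, transversion), site 24 (G→C, transversion).
Of the 3 differences, 1 transition and 2 transversions, so the answer is 2.

2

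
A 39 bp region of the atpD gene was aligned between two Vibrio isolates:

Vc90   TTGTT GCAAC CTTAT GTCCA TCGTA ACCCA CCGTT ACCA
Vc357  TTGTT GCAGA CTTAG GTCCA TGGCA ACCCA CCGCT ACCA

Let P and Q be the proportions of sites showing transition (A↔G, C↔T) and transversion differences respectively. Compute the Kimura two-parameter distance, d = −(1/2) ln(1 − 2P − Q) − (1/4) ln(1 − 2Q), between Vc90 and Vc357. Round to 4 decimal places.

Mismatches occur at site 9 (A↔G, transition), site 10 (C↔A, transversion), site 15 (T↔G, transversion), site 22 (C↔G, transversion), site 24 (T↔C, transition), site 34 (T↔C, transition).
Of the 6 differences, 3 transitions and 3 transversions over 39 sites: P = 3/39 = 0.076923, Q = 3/39 = 0.076923.
d = −0.5·ln(0.769231) − 0.25·ln(0.846154) = −0.5·(-0.262364) − 0.25·(-0.167054) = 0.1729.

0.1729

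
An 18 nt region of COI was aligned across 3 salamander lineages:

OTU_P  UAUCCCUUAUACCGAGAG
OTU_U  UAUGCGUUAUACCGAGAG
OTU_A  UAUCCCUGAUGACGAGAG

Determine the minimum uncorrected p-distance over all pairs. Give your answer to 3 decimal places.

0.111

Pairwise Hamming distances:
  OTU_P vs OTU_U: 2
  OTU_P vs OTU_A: 3
  OTU_U vs OTU_A: 5
The smallest is 2 mismatches, between OTU_P and OTU_U; p = 2/18 = 0.111.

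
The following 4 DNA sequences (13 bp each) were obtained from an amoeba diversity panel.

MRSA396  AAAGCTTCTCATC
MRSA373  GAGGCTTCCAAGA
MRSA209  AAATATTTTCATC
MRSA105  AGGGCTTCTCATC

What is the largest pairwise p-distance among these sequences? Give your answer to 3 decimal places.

0.692

Pairwise Hamming distances:
  MRSA396 vs MRSA373: 6
  MRSA396 vs MRSA209: 3
  MRSA396 vs MRSA105: 2
  MRSA373 vs MRSA209: 9
  MRSA373 vs MRSA105: 6
  MRSA209 vs MRSA105: 5
The largest is 9 mismatches, between MRSA373 and MRSA209; p = 9/13 = 0.692.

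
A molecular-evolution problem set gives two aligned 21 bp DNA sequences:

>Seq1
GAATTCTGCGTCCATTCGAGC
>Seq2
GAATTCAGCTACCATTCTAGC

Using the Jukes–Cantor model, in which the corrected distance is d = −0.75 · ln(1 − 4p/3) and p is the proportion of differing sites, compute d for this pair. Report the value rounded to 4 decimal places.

0.2197

Differing sites — 7:T/A; 10:G/T; 11:T/A; 18:G/T.
p = 4/21 = 0.190476.
d = −0.75 · ln(1 − (4/3)·0.190476) = −0.75 · ln(0.746032) = −0.75 · (-0.292987) = 0.2197.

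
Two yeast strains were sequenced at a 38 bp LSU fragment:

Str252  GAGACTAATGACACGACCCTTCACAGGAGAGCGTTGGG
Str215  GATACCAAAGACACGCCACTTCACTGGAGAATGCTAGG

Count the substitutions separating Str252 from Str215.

10

The sequences differ at positions 3 (G/T), 6 (T/C), 9 (T/A), 16 (A/C), 18 (C/A), 25 (A/T), 31 (G/A), 32 (C/T), 34 (T/C), 36 (G/A).
That gives 10 mismatches out of 38 aligned sites, so the Hamming distance is 10.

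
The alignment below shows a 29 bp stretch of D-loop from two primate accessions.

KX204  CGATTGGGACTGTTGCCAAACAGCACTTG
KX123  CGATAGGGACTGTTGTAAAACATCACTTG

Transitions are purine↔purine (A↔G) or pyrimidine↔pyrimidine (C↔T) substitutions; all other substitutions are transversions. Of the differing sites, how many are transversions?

Differing sites — 5:T/A (Tv); 16:C/T (Ti); 17:C/A (Tv); 23:G/T (Tv).
Of the 4 differences, 1 transition and 3 transversions, so the answer is 3.

3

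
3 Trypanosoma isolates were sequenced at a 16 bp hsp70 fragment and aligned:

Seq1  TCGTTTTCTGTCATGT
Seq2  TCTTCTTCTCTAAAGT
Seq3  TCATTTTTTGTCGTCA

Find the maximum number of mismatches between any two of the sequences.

Pairwise Hamming distances:
  Seq1 vs Seq2: 5
  Seq1 vs Seq3: 5
  Seq2 vs Seq3: 9
The largest is 9, between Seq2 and Seq3.

9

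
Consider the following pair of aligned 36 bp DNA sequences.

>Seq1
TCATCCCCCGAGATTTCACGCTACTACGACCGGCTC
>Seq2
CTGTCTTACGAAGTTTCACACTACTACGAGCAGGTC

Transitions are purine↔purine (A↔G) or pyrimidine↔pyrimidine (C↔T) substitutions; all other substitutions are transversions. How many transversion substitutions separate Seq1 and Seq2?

3

The sequences differ at positions 1 (T/C, transition), 2 (C/T, transition), 3 (A/G, transition), 6 (C/T, transition), 7 (C/T, transition), 8 (C/A, transversion), 12 (G/A, transition), 13 (A/G, transition), 20 (G/A, transition), 30 (C/G, transversion), 32 (G/A, transition), 34 (C/G, transversion).
Of the 12 differences, 9 transitions and 3 transversions, so the answer is 3.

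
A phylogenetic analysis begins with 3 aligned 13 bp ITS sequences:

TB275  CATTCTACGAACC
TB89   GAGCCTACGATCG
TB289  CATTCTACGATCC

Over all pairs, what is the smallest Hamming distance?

Pairwise Hamming distances:
  TB275 vs TB89: 5
  TB275 vs TB289: 1
  TB89 vs TB289: 4
The smallest is 1, between TB275 and TB289.

1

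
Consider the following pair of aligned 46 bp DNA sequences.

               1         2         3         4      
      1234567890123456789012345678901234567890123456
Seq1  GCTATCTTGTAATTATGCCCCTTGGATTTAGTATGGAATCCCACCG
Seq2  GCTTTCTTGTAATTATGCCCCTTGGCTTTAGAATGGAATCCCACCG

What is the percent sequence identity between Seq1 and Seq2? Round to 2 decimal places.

Differing sites — 4:A/T; 26:A/C; 32:T/A.
43 of the 46 sites match, so the percent identity is 43/46 × 100 = 93.48%.

93.48%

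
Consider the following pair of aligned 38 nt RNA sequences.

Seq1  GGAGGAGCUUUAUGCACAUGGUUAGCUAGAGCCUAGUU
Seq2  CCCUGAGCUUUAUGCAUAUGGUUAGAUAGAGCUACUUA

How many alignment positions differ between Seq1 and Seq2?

Differing sites — 1:G/C; 2:G/C; 3:A/C; 4:G/U; 17:C/U; 26:C/A; 33:C/U; 34:U/A; 35:A/C; 36:G/U; 38:U/A.
That gives 11 mismatches out of 38 aligned sites, so the Hamming distance is 11.

11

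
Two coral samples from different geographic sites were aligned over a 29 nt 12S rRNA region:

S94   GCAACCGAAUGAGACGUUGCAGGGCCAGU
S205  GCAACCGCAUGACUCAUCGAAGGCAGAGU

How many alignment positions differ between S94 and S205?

The sequences differ at positions 8 (A/C), 13 (G/C), 14 (A/U), 16 (G/A), 18 (U/C), 20 (C/A), 24 (G/C), 25 (C/A), 26 (C/G).
That gives 9 mismatches out of 29 aligned sites, so the Hamming distance is 9.

9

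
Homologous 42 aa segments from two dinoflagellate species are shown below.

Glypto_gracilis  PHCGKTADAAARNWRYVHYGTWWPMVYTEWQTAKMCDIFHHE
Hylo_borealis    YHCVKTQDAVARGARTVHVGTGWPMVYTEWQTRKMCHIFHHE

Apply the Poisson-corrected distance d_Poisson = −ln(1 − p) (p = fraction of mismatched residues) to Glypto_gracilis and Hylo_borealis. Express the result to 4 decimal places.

0.3037

Differing sites — 1:P/Y; 4:G/V; 7:A/Q; 10:A/V; 13:N/G; 14:W/A; 16:Y/T; 19:Y/V; 22:W/G; 33:A/R; 37:D/H.
p = 11/42 = 0.261905.
d = −ln(1 − 0.261905) = −ln(0.738095) = 0.3037.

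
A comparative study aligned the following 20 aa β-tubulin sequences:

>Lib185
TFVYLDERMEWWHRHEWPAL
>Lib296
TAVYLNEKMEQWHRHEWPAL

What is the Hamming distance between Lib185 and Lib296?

Differing sites — 2:F/A; 6:D/N; 8:R/K; 11:W/Q.
That gives 4 mismatches out of 20 aligned sites, so the Hamming distance is 4.

4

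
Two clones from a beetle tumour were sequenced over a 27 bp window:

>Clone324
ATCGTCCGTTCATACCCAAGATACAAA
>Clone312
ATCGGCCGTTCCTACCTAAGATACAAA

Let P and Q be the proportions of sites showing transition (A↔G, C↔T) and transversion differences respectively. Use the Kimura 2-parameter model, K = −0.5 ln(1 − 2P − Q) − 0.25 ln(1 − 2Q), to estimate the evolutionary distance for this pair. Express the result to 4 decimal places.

0.1203

Mismatches occur at site 5 (T↔G, transversion), site 12 (A↔C, transversion), site 17 (C↔T, transition).
Of the 3 differences, 1 transition and 2 transversions over 27 sites: P = 1/27 = 0.037037, Q = 2/27 = 0.074074.
d = −0.5·ln(0.851852) − 0.25·ln(0.851852) = −0.5·(-0.160342) − 0.25·(-0.160342) = 0.1203.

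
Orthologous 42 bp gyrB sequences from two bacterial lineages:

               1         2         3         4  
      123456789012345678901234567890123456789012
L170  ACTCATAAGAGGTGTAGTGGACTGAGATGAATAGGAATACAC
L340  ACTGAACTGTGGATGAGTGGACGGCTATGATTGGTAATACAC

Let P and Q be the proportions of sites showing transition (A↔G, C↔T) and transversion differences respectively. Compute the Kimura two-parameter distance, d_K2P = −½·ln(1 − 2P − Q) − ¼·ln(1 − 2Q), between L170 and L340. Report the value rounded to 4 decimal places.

The sequences differ at positions 4 (C/G, transversion), 6 (T/A, transversion), 7 (A/C, transversion), 8 (A/T, transversion), 10 (A/T, transversion), 13 (T/A, transversion), 14 (G/T, transversion), 15 (T/G, transversion), 23 (T/G, transversion), 25 (A/C, transversion), 26 (G/T, transversion), 31 (A/T, transversion), 33 (A/G, transition), 35 (G/T, transversion).
Of the 14 differences, 1 transition and 13 transversions over 42 sites: P = 1/42 = 0.023810, Q = 13/42 = 0.309524.
d = −0.5·ln(0.642856) − 0.25·ln(0.380952) = −0.5·(-0.441835) − 0.25·(-0.965082) = 0.4622.

0.4622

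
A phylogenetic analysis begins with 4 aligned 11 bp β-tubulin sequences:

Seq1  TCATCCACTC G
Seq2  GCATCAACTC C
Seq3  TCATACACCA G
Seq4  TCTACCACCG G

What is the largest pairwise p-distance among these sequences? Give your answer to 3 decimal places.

0.636

Pairwise Hamming distances:
  Seq1 vs Seq2: 3
  Seq1 vs Seq3: 3
  Seq1 vs Seq4: 4
  Seq2 vs Seq3: 6
  Seq2 vs Seq4: 7
  Seq3 vs Seq4: 4
The largest is 7 mismatches, between Seq2 and Seq4; p = 7/11 = 0.636.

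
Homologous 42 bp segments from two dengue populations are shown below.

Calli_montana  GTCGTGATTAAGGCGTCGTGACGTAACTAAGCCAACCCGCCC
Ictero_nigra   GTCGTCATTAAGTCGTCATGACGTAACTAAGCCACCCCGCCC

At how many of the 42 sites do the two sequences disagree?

Differing sites — 6:G/C; 13:G/T; 18:G/A; 35:A/C.
That gives 4 mismatches out of 42 aligned sites, so the Hamming distance is 4.

4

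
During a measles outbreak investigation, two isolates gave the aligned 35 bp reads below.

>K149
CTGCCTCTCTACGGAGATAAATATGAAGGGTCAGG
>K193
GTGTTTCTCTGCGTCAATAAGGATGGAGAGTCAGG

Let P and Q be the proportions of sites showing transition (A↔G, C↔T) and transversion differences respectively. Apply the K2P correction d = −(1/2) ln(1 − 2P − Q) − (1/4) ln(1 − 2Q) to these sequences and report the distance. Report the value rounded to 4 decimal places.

0.4259

Mismatches occur at site 1 (C→G, transversion), site 4 (C→T, transition), site 5 (C→T, transition), site 11 (A→G, transition), site 14 (G→T, transversion), site 15 (A→C, transversion), site 16 (G→A, transition), site 21 (A→G, transition), site 22 (T→G, transversion), site 26 (A→G, transition), site 29 (G→A, transition).
Of the 11 differences, 7 transitions and 4 transversions over 35 sites: P = 7/35 = 0.200000, Q = 4/35 = 0.114286.
d = −0.5·ln(0.485714) − 0.25·ln(0.771428) = −0.5·(-0.722135) − 0.25·(-0.259512) = 0.4259.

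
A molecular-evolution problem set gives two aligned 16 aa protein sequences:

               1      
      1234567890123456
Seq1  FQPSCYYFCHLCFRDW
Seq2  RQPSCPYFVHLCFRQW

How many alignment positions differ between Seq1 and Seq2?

The sequences differ at positions 1 (F/R), 6 (Y/P), 9 (C/V), 15 (D/Q).
That gives 4 mismatches out of 16 aligned sites, so the Hamming distance is 4.

4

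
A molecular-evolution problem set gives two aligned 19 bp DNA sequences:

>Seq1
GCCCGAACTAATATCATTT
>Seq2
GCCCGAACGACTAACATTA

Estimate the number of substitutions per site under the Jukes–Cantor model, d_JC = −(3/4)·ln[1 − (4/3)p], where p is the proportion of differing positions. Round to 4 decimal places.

Differing sites — 9:T/G; 11:A/C; 14:T/A; 19:T/A.
p = 4/19 = 0.210526.
d = −0.75 · ln(1 − (4/3)·0.210526) = −0.75 · ln(0.719299) = −0.75 · (-0.329478) = 0.2471.

0.2471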